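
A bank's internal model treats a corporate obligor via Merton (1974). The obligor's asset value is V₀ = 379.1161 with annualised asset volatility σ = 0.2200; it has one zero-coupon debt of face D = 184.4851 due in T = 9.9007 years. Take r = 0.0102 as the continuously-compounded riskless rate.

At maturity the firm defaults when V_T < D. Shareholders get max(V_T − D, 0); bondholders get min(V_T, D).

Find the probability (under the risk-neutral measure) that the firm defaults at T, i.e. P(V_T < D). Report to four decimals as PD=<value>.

d₁ = [ln(V₀/D) + (r + σ²/2)T] / (σ√T)
   = [ln(379.1161/184.4851) + (0.0102 + 0.5·0.2200²)·9.9007] / (0.2200·√9.9007)
   = [0.720274 + 0.340584] / 0.692238 = 1.532504
d₂ = d₁ − σ√T = 1.532504 − 0.692238 = 0.840266
risk-neutral PD = N(−d₂) = N(-0.840266) = 0.200380

PD=0.2004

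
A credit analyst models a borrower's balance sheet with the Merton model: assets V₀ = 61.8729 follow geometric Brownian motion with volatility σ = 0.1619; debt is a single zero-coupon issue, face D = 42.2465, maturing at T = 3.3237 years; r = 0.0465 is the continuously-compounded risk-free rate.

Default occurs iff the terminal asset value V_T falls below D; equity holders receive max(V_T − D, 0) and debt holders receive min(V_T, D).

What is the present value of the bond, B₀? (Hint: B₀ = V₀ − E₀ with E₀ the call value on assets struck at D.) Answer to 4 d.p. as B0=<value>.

B0=36.0070

d₁ = [ln(V₀/D) + (r + σ²/2)T] / (σ√T)
   = [ln(61.8729/42.2465) + (0.0465 + 0.5·0.1619²)·3.3237] / (0.1619·√3.3237)
   = [0.381561 + 0.198112] / 0.295160 = 1.963925
d₂ = d₁ − σ√T = 1.963925 − 0.295160 = 1.668765
N(d₁) = 0.975231,  N(d₂) = 0.952418,  e^(−rT) = 0.856799
E₀ = V₀·N(d₁) − D·e^(−rT)·N(d₂)
   = 61.8729·0.975231 − 42.2465·0.856799·0.952418 = 25.865905
B₀ = V₀ − E₀ = 61.8729 − 25.865905 = 36.006995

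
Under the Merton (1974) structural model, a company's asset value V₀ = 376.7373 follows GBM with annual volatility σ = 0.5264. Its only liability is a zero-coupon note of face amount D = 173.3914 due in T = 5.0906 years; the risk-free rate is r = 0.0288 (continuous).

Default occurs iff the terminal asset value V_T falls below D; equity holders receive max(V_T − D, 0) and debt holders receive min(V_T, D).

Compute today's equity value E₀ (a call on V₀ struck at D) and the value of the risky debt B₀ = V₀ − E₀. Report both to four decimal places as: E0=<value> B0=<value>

E0=258.8805 B0=117.8568

d₁ = [ln(V₀/D) + (r + σ²/2)T] / (σ√T)
   = [ln(376.7373/173.3914) + (0.0288 + 0.5·0.5264²)·5.0906] / (0.5264·√5.0906)
   = [0.775997 + 0.851904] / 1.187683 = 1.370653
d₂ = d₁ − σ√T = 1.370653 − 1.187683 = 0.182971
N(d₁) = 0.914758,  N(d₂) = 0.572589,  e^(−rT) = 0.863631
E₀ = V₀·N(d₁) − D·e^(−rT)·N(d₂)
   = 376.7373·0.914758 − 173.3914·0.863631·0.572589 = 258.880503
B₀ = V₀ − E₀ = 376.7373 − 258.880503 = 117.856797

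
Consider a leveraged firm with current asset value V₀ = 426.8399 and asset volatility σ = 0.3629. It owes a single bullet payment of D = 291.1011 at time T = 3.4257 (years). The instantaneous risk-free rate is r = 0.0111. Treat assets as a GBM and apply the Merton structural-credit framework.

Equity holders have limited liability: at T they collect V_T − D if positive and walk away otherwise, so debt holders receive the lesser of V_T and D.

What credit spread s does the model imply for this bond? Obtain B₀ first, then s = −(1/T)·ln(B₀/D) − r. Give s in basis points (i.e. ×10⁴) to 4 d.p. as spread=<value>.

spread=406.0606

d₁ = [ln(V₀/D) + (r + σ²/2)T] / (σ√T)
   = [ln(426.8399/291.1011) + (0.0111 + 0.5·0.3629²)·3.4257] / (0.3629·√3.4257)
   = [0.382738 + 0.263601] / 0.671679 = 0.962275
d₂ = d₁ − σ√T = 0.962275 − 0.671679 = 0.290596
N(d₁) = 0.832044,  N(d₂) = 0.614320,  e^(−rT) = 0.962689
E₀ = V₀·N(d₁) − D·e^(−rT)·N(d₂)
   = 426.8399·0.832044 − 291.1011·0.962689·0.614320 = 182.992849
B₀ = V₀ − E₀ = 426.8399 − 182.992849 = 243.847051
spread = −(1/T)·ln(B₀/D) − r = −(1/3.4257)·ln(243.847051/291.1011) − 0.0111 = 0.04060606
in basis points: 0.04060606 × 10⁴ = 406.0606 bp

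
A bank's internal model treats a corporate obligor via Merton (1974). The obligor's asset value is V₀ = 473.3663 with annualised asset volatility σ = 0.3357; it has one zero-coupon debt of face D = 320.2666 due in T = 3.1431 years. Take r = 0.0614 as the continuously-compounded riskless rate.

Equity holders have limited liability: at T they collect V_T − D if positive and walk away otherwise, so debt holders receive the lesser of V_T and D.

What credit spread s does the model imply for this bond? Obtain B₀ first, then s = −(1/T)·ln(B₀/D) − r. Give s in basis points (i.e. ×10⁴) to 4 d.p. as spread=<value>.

d₁ = [ln(V₀/D) + (r + σ²/2)T] / (σ√T)
   = [ln(473.3663/320.2666) + (0.0614 + 0.5·0.3357²)·3.1431] / (0.3357·√3.1431)
   = [0.390716 + 0.370091] / 0.595155 = 1.278333
d₂ = d₁ − σ√T = 1.278333 − 0.595155 = 0.683178
N(d₁) = 0.899434,  N(d₂) = 0.752753,  e^(−rT) = 0.824493
E₀ = V₀·N(d₁) − D·e^(−rT)·N(d₂)
   = 473.3663·0.899434 − 320.2666·0.824493·0.752753 = 226.991641
B₀ = V₀ − E₀ = 473.3663 − 226.991641 = 246.374659
spread = −(1/T)·ln(B₀/D) − r = −(1/3.1431)·ln(246.374659/320.2666) − 0.0614 = 0.02205277
in basis points: 0.02205277 × 10⁴ = 220.5277 bp

spread=220.5277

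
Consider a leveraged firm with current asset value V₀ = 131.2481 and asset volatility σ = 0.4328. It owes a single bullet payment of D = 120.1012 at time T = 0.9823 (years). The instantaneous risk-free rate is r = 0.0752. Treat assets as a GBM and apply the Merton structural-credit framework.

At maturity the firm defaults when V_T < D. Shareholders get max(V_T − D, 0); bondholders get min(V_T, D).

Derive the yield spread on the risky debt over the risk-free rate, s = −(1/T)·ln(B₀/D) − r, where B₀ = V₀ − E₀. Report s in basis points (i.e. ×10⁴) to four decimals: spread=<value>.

d₁ = [ln(V₀/D) + (r + σ²/2)T] / (σ√T)
   = [ln(131.2481/120.1012) + (0.0752 + 0.5·0.4328²)·0.9823] / (0.4328·√0.9823)
   = [0.088755 + 0.165869] / 0.428953 = 0.593594
d₂ = d₁ − σ√T = 0.593594 − 0.428953 = 0.164642
N(d₁) = 0.723608,  N(d₂) = 0.565387,  e^(−rT) = 0.928793
E₀ = V₀·N(d₁) − D·e^(−rT)·N(d₂)
   = 131.2481·0.723608 − 120.1012·0.928793·0.565387 = 31.903741
B₀ = V₀ − E₀ = 131.2481 − 31.903741 = 99.344359
spread = −(1/T)·ln(B₀/D) − r = −(1/0.9823)·ln(99.344359/120.1012) − 0.0752 = 0.11796149
in basis points: 0.11796149 × 10⁴ = 1179.6149 bp

spread=1179.6149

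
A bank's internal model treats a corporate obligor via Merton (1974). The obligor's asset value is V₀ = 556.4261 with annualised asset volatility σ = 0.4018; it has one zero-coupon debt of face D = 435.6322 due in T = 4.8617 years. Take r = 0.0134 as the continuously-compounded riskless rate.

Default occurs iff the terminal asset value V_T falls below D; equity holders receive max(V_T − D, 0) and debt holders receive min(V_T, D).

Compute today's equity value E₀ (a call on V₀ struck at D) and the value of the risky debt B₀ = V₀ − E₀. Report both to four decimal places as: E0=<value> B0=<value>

d₁ = [ln(V₀/D) + (r + σ²/2)T] / (σ√T)
   = [ln(556.4261/435.6322) + (0.0134 + 0.5·0.4018²)·4.8617] / (0.4018·√4.8617)
   = [0.244736 + 0.457591] / 0.885939 = 0.792749
d₂ = d₁ − σ√T = 0.792749 − 0.885939 = -0.093191
N(d₁) = 0.786038,  N(d₂) = 0.462876,  e^(−rT) = 0.936930
E₀ = V₀·N(d₁) − D·e^(−rT)·N(d₂)
   = 556.4261·0.786038 − 435.6322·0.936930·0.462876 = 248.445966
B₀ = V₀ − E₀ = 556.4261 − 248.445966 = 307.980134

E0=248.4460 B0=307.9801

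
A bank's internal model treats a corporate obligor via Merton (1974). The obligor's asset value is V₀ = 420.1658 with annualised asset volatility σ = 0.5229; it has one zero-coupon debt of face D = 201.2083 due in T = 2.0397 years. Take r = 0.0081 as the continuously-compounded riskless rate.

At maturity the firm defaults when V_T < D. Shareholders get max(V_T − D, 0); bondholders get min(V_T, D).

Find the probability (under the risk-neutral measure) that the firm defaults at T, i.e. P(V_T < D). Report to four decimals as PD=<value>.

PD=0.2628

d₁ = [ln(V₀/D) + (r + σ²/2)T] / (σ√T)
   = [ln(420.1658/201.2083) + (0.0081 + 0.5·0.5229²)·2.0397] / (0.5229·√2.0397)
   = [0.736309 + 0.295373] / 0.746796 = 1.381479
d₂ = d₁ − σ√T = 1.381479 − 0.746796 = 0.634683
risk-neutral PD = N(−d₂) = N(-0.634683) = 0.262818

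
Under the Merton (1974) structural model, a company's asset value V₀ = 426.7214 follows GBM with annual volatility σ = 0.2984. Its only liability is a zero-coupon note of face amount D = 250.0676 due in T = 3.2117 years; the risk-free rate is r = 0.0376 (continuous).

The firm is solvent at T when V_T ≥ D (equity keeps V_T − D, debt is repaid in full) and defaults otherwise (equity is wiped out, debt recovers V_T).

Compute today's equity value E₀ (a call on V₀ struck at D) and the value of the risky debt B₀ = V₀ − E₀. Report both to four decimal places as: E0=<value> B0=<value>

E0=213.6509 B0=213.0705

d₁ = [ln(V₀/D) + (r + σ²/2)T] / (σ√T)
   = [ln(426.7214/250.0676) + (0.0376 + 0.5·0.2984²)·3.2117] / (0.2984·√3.2117)
   = [0.534400 + 0.263749] / 0.534769 = 1.492511
d₂ = d₁ − σ√T = 1.492511 − 0.534769 = 0.957742
N(d₁) = 0.932217,  N(d₂) = 0.830904,  e^(−rT) = 0.886247
E₀ = V₀·N(d₁) − D·e^(−rT)·N(d₂)
   = 426.7214·0.932217 − 250.0676·0.886247·0.830904 = 213.650946
B₀ = V₀ − E₀ = 426.7214 − 213.650946 = 213.070454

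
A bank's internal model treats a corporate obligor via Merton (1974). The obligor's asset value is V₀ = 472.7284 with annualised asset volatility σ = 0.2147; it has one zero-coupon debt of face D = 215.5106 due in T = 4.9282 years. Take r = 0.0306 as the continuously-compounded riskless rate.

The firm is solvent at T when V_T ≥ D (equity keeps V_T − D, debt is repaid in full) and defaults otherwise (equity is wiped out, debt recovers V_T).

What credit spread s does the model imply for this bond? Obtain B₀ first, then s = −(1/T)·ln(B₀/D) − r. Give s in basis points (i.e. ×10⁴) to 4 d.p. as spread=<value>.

spread=14.1494

d₁ = [ln(V₀/D) + (r + σ²/2)T] / (σ√T)
   = [ln(472.7284/215.5106) + (0.0306 + 0.5·0.2147²)·4.9282] / (0.2147·√4.9282)
   = [0.785511 + 0.264388] / 0.476624 = 2.202781
d₂ = d₁ − σ√T = 2.202781 − 0.476624 = 1.726157
N(d₁) = 0.986195,  N(d₂) = 0.957840,  e^(−rT) = 0.860017
E₀ = V₀·N(d₁) − D·e^(−rT)·N(d₂)
   = 472.7284·0.986195 − 215.5106·0.860017·0.957840 = 288.673505
B₀ = V₀ − E₀ = 472.7284 − 288.673505 = 184.054895
spread = −(1/T)·ln(B₀/D) − r = −(1/4.9282)·ln(184.054895/215.5106) − 0.0306 = 0.00141494
in basis points: 0.00141494 × 10⁴ = 14.1494 bp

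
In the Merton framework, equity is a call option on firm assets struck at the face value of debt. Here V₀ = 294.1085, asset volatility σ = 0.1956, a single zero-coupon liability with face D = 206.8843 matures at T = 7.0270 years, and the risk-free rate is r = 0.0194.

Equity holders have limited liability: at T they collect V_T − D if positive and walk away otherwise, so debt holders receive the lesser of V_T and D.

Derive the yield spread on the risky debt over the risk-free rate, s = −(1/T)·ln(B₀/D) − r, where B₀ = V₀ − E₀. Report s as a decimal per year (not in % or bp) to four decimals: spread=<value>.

d₁ = [ln(V₀/D) + (r + σ²/2)T] / (σ√T)
   = [ln(294.1085/206.8843) + (0.0194 + 0.5·0.1956²)·7.0270] / (0.1956·√7.0270)
   = [0.351789 + 0.270748] / 0.518506 = 1.200636
d₂ = d₁ − σ√T = 1.200636 − 0.518506 = 0.682130
N(d₁) = 0.885054,  N(d₂) = 0.752422,  e^(−rT) = 0.872560
E₀ = V₀·N(d₁) − D·e^(−rT)·N(d₂)
   = 294.1085·0.885054 − 206.8843·0.872560·0.752422 = 124.475463
B₀ = V₀ − E₀ = 294.1085 − 124.475463 = 169.633037
spread = −(1/T)·ln(B₀/D) − r = −(1/7.0270)·ln(169.633037/206.8843) − 0.0194 = 0.00885135

spread=0.0089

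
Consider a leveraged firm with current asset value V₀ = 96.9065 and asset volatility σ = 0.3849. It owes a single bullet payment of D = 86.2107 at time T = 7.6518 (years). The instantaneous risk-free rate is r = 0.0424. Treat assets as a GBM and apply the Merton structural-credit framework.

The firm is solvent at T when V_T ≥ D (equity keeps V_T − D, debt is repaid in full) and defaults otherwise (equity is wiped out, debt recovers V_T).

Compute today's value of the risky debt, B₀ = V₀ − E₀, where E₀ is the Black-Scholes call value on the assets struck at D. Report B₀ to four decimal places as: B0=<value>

d₁ = [ln(V₀/D) + (r + σ²/2)T] / (σ√T)
   = [ln(96.9065/86.2107) + (0.0424 + 0.5·0.3849²)·7.6518] / (0.3849·√7.6518)
   = [0.116952 + 0.891236] / 1.064706 = 0.946917
d₂ = d₁ − σ√T = 0.946917 − 1.064706 = -0.117789
N(d₁) = 0.828159,  N(d₂) = 0.453117,  e^(−rT) = 0.722935
E₀ = V₀·N(d₁) − D·e^(−rT)·N(d₂)
   = 96.9065·0.828159 − 86.2107·0.722935·0.453117 = 52.013624
B₀ = V₀ − E₀ = 96.9065 − 52.013624 = 44.892876

B0=44.8929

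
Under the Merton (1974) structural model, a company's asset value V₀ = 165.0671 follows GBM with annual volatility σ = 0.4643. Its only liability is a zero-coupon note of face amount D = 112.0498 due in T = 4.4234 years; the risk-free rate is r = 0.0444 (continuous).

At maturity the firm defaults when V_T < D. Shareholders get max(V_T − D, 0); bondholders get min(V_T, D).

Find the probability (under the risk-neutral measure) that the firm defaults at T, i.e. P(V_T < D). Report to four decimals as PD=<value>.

PD=0.4564

d₁ = [ln(V₀/D) + (r + σ²/2)T] / (σ√T)
   = [ln(165.0671/112.0498) + (0.0444 + 0.5·0.4643²)·4.4234] / (0.4643·√4.4234)
   = [0.387409 + 0.673185] / 0.976510 = 1.086106
d₂ = d₁ − σ√T = 1.086106 − 0.976510 = 0.109596
risk-neutral PD = N(−d₂) = N(-0.109596) = 0.456365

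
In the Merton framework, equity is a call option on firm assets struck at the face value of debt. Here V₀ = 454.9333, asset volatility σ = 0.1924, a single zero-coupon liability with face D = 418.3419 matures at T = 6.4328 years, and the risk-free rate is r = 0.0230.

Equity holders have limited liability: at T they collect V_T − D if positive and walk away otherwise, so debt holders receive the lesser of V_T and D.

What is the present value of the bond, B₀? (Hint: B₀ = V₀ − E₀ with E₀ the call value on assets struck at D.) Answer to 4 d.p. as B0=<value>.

B0=320.7595

d₁ = [ln(V₀/D) + (r + σ²/2)T] / (σ√T)
   = [ln(454.9333/418.3419) + (0.0230 + 0.5·0.1924²)·6.4328] / (0.1924·√6.4328)
   = [0.083852 + 0.267018] / 0.487983 = 0.719020
d₂ = d₁ − σ√T = 0.719020 − 0.487983 = 0.231037
N(d₁) = 0.763936,  N(d₂) = 0.591357,  e^(−rT) = 0.862470
E₀ = V₀·N(d₁) − D·e^(−rT)·N(d₂)
   = 454.9333·0.763936 − 418.3419·0.862470·0.591357 = 134.173808
B₀ = V₀ − E₀ = 454.9333 − 134.173808 = 320.759492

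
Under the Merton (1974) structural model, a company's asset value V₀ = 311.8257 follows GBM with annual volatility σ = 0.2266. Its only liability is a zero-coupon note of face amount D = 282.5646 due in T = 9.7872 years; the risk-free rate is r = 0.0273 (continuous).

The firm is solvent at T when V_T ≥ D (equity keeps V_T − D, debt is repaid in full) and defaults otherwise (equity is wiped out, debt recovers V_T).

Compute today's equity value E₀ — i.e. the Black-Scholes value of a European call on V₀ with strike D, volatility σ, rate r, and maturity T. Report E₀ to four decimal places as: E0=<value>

E0=129.9112

d₁ = [ln(V₀/D) + (r + σ²/2)T] / (σ√T)
   = [ln(311.8257/282.5646) + (0.0273 + 0.5·0.2266²)·9.7872] / (0.2266·√9.7872)
   = [0.098537 + 0.518465] / 0.708907 = 0.870357
d₂ = d₁ − σ√T = 0.870357 − 0.708907 = 0.161450
N(d₁) = 0.807947,  N(d₂) = 0.564131,  e^(−rT) = 0.765527
E₀ = V₀·N(d₁) − D·e^(−rT)·N(d₂)
   = 311.8257·0.807947 − 282.5646·0.765527·0.564131 = 129.911158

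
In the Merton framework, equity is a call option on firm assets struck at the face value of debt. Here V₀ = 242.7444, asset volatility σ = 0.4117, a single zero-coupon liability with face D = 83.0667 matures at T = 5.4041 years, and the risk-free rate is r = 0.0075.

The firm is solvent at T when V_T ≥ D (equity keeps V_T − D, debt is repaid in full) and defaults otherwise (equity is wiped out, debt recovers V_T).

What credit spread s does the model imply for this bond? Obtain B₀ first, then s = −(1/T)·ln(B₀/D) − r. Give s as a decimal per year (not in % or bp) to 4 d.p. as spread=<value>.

spread=0.0182

d₁ = [ln(V₀/D) + (r + σ²/2)T] / (σ√T)
   = [ln(242.7444/83.0667) + (0.0075 + 0.5·0.4117²)·5.4041] / (0.4117·√5.4041)
   = [1.072365 + 0.498520] / 0.957067 = 1.641352
d₂ = d₁ − σ√T = 1.641352 − 0.957067 = 0.684285
N(d₁) = 0.949638,  N(d₂) = 0.753102,  e^(−rT) = 0.960280
E₀ = V₀·N(d₁) − D·e^(−rT)·N(d₂)
   = 242.7444·0.949638 − 83.0667·0.960280·0.753102 = 170.446359
B₀ = V₀ − E₀ = 242.7444 − 170.446359 = 72.298041
spread = −(1/T)·ln(B₀/D) − r = −(1/5.4041)·ln(72.298041/83.0667) − 0.0075 = 0.01819288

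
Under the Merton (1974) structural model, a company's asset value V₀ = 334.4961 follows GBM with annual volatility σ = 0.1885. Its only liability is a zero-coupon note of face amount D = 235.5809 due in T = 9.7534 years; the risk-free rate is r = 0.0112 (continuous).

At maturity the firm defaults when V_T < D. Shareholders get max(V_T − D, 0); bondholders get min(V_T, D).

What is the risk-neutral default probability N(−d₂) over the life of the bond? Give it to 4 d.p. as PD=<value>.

d₁ = [ln(V₀/D) + (r + σ²/2)T] / (σ√T)
   = [ln(334.4961/235.5809) + (0.0112 + 0.5·0.1885²)·9.7534] / (0.1885·√9.7534)
   = [0.350571 + 0.282518] / 0.588694 = 1.075413
d₂ = d₁ − σ√T = 1.075413 − 0.588694 = 0.486720
risk-neutral PD = N(−d₂) = N(-0.486720) = 0.313228

PD=0.3132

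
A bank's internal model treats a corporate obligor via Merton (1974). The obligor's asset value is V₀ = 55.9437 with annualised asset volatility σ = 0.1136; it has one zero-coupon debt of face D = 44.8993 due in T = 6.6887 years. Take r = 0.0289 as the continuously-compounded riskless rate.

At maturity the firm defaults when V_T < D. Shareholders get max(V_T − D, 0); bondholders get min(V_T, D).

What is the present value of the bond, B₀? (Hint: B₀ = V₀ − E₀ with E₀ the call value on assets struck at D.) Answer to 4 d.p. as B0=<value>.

d₁ = [ln(V₀/D) + (r + σ²/2)T] / (σ√T)
   = [ln(55.9437/44.8993) + (0.0289 + 0.5·0.1136²)·6.6887] / (0.1136·√6.6887)
   = [0.219924 + 0.236462] / 0.293798 = 1.553399
d₂ = d₁ − σ√T = 1.553399 − 0.293798 = 1.259600
N(d₁) = 0.939836,  N(d₂) = 0.896093,  e^(−rT) = 0.824232
E₀ = V₀·N(d₁) − D·e^(−rT)·N(d₂)
   = 55.9437·0.939836 − 44.8993·0.824232·0.896093 = 19.415796
B₀ = V₀ − E₀ = 55.9437 − 19.415796 = 36.527904

B0=36.5279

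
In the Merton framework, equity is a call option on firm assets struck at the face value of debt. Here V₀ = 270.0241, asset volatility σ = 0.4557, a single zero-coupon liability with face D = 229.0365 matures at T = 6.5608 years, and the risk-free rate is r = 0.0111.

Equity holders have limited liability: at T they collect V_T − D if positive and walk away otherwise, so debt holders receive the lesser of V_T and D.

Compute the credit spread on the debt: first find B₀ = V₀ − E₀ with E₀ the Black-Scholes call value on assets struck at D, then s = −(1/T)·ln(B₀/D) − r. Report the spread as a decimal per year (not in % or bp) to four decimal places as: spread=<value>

d₁ = [ln(V₀/D) + (r + σ²/2)T] / (σ√T)
   = [ln(270.0241/229.0365) + (0.0111 + 0.5·0.4557²)·6.5608] / (0.4557·√6.5608)
   = [0.164630 + 0.754041] / 1.167233 = 0.787050
d₂ = d₁ − σ√T = 0.787050 − 1.167233 = -0.380182
N(d₁) = 0.784374,  N(d₂) = 0.351905,  e^(−rT) = 0.929764
E₀ = V₀·N(d₁) − D·e^(−rT)·N(d₂)
   = 270.0241·0.784374 − 229.0365·0.929764·0.351905 = 136.861718
B₀ = V₀ − E₀ = 270.0241 − 136.861718 = 133.162382
spread = −(1/T)·ln(B₀/D) − r = −(1/6.5608)·ln(133.162382/229.0365) − 0.0111 = 0.07155944

spread=0.0716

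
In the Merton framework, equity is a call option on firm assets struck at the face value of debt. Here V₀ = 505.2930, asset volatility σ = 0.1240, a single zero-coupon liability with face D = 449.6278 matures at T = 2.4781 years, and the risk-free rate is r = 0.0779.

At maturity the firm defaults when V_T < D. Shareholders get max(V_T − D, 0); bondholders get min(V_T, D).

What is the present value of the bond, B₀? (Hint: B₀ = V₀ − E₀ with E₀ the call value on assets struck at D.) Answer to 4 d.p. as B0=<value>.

B0=368.6758

d₁ = [ln(V₀/D) + (r + σ²/2)T] / (σ√T)
   = [ln(505.2930/449.6278) + (0.0779 + 0.5·0.1240²)·2.4781] / (0.1240·√2.4781)
   = [0.116718 + 0.212096] / 0.195201 = 1.684493
d₂ = d₁ − σ√T = 1.684493 − 0.195201 = 1.489292
N(d₁) = 0.953957,  N(d₂) = 0.931795,  e^(−rT) = 0.824446
E₀ = V₀·N(d₁) − D·e^(−rT)·N(d₂)
   = 505.2930·0.953957 − 449.6278·0.824446·0.931795 = 136.617212
B₀ = V₀ − E₀ = 505.2930 − 136.617212 = 368.675788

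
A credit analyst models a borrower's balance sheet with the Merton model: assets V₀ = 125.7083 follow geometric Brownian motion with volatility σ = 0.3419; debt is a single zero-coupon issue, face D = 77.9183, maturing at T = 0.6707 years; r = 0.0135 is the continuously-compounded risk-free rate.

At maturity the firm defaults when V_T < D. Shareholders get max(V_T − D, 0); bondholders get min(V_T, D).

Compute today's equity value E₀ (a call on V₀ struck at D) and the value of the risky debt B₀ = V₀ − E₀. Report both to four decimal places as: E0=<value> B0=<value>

E0=48.9457 B0=76.7626

d₁ = [ln(V₀/D) + (r + σ²/2)T] / (σ√T)
   = [ln(125.7083/77.9183) + (0.0135 + 0.5·0.3419²)·0.6707] / (0.3419·√0.6707)
   = [0.478303 + 0.048255] / 0.280003 = 1.880544
d₂ = d₁ − σ√T = 1.880544 − 0.280003 = 1.600541
N(d₁) = 0.969983,  N(d₂) = 0.945261,  e^(−rT) = 0.990986
E₀ = V₀·N(d₁) − D·e^(−rT)·N(d₂)
   = 125.7083·0.969983 − 77.9183·0.990986·0.945261 = 48.945691
B₀ = V₀ − E₀ = 125.7083 − 48.945691 = 76.762609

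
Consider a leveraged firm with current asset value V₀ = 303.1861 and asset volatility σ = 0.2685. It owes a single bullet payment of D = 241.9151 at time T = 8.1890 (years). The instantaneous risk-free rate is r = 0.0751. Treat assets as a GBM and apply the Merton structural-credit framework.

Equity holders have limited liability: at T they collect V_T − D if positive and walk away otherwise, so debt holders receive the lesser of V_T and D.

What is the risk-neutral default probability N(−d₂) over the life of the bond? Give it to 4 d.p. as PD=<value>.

PD=0.2388

d₁ = [ln(V₀/D) + (r + σ²/2)T] / (σ√T)
   = [ln(303.1861/241.9151) + (0.0751 + 0.5·0.2685²)·8.1890] / (0.2685·√8.1890)
   = [0.225760 + 0.910176] / 0.768351 = 1.478407
d₂ = d₁ − σ√T = 1.478407 − 0.768351 = 0.710056
risk-neutral PD = N(−d₂) = N(-0.710056) = 0.238835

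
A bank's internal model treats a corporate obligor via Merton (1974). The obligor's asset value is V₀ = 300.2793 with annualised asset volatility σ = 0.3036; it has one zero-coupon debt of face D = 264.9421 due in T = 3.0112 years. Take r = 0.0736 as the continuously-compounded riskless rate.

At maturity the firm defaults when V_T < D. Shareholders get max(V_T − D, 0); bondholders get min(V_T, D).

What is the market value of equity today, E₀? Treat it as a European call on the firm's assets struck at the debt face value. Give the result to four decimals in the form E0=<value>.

E0=107.9980

d₁ = [ln(V₀/D) + (r + σ²/2)T] / (σ√T)
   = [ln(300.2793/264.9421) + (0.0736 + 0.5·0.3036²)·3.0112] / (0.3036·√3.0112)
   = [0.125202 + 0.360400] / 0.526831 = 0.921740
d₂ = d₁ − σ√T = 0.921740 − 0.526831 = 0.394909
N(d₁) = 0.821668,  N(d₂) = 0.653545,  e^(−rT) = 0.801216
E₀ = V₀·N(d₁) − D·e^(−rT)·N(d₂)
   = 300.2793·0.821668 − 264.9421·0.801216·0.653545 = 107.998015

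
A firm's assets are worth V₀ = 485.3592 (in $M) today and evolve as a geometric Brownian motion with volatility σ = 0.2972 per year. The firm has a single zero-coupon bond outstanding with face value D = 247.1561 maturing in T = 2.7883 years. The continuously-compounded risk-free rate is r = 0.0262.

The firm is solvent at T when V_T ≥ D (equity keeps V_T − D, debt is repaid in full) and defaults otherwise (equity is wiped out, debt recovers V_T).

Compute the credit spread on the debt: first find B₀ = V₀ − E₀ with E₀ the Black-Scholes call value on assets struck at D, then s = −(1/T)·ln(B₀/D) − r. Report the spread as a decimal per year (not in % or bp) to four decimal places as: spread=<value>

d₁ = [ln(V₀/D) + (r + σ²/2)T] / (σ√T)
   = [ln(485.3592/247.1561) + (0.0262 + 0.5·0.2972²)·2.7883] / (0.2972·√2.7883)
   = [0.674869 + 0.196196] / 0.496271 = 1.755221
d₂ = d₁ − σ√T = 1.755221 − 0.496271 = 1.258951
N(d₁) = 0.960389,  N(d₂) = 0.895976,  e^(−rT) = 0.929551
E₀ = V₀·N(d₁) − D·e^(−rT)·N(d₂)
   = 485.3592·0.960389 − 247.1561·0.929551·0.895976 = 260.288465
B₀ = V₀ − E₀ = 485.3592 − 260.288465 = 225.070735
spread = −(1/T)·ln(B₀/D) − r = −(1/2.7883)·ln(225.070735/247.1561) − 0.0262 = 0.00737077

spread=0.0074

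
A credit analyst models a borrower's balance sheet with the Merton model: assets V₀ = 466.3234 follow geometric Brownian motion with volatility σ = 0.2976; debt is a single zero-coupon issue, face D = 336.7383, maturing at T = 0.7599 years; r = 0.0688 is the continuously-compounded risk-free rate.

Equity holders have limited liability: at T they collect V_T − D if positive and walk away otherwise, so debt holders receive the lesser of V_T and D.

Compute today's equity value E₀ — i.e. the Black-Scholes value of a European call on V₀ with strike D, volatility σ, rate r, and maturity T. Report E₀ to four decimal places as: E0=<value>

d₁ = [ln(V₀/D) + (r + σ²/2)T] / (σ√T)
   = [ln(466.3234/336.7383) + (0.0688 + 0.5·0.2976²)·0.7599] / (0.2976·√0.7599)
   = [0.325573 + 0.085932] / 0.259425 = 1.586222
d₂ = d₁ − σ√T = 1.586222 − 0.259425 = 1.326797
N(d₁) = 0.943656,  N(d₂) = 0.907712,  e^(−rT) = 0.949062
E₀ = V₀·N(d₁) − D·e^(−rT)·N(d₂)
   = 466.3234·0.943656 − 336.7383·0.949062·0.907712 = 149.956980

E0=149.9570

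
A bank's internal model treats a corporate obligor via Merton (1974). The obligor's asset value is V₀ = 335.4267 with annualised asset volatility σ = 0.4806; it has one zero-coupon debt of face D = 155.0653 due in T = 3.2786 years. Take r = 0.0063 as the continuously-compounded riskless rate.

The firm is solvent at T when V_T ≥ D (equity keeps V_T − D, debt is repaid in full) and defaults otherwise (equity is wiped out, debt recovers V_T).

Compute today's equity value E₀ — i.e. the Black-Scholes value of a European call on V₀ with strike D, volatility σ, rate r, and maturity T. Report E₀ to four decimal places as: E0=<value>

d₁ = [ln(V₀/D) + (r + σ²/2)T] / (σ√T)
   = [ln(335.4267/155.0653) + (0.0063 + 0.5·0.4806²)·3.2786] / (0.4806·√3.2786)
   = [0.771557 + 0.399295] / 0.870218 = 1.345470
d₂ = d₁ − σ√T = 1.345470 − 0.870218 = 0.475252
N(d₁) = 0.910763,  N(d₂) = 0.682696,  e^(−rT) = 0.979557
E₀ = V₀·N(d₁) − D·e^(−rT)·N(d₂)
   = 335.4267·0.910763 − 155.0653·0.979557·0.682696 = 201.795975

E0=201.7960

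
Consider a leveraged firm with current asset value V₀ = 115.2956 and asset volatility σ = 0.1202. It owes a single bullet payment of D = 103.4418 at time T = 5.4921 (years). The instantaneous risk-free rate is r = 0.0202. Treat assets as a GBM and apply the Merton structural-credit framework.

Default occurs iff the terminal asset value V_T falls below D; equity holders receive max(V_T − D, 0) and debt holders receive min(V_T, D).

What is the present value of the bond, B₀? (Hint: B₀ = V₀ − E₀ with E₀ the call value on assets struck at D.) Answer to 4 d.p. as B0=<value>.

B0=88.9707

d₁ = [ln(V₀/D) + (r + σ²/2)T] / (σ√T)
   = [ln(115.2956/103.4418) + (0.0202 + 0.5·0.1202²)·5.4921] / (0.1202·√5.4921)
   = [0.108490 + 0.150615] / 0.281691 = 0.919821
d₂ = d₁ − σ√T = 0.919821 − 0.281691 = 0.638129
N(d₁) = 0.821167,  N(d₂) = 0.738305,  e^(−rT) = 0.894992
E₀ = V₀·N(d₁) − D·e^(−rT)·N(d₂)
   = 115.2956·0.821167 − 103.4418·0.894992·0.738305 = 26.324920
B₀ = V₀ − E₀ = 115.2956 − 26.324920 = 88.970680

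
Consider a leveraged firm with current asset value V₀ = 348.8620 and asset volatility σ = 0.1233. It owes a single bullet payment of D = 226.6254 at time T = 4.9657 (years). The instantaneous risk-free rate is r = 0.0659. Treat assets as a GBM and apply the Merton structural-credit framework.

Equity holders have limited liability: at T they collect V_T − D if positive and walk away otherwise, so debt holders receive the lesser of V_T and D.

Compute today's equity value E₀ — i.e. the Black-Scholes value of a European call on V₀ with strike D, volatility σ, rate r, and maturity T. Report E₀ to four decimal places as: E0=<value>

E0=185.5417

d₁ = [ln(V₀/D) + (r + σ²/2)T] / (σ√T)
   = [ln(348.8620/226.6254) + (0.0659 + 0.5·0.1233²)·4.9657] / (0.1233·√4.9657)
   = [0.431378 + 0.364986] / 0.274760 = 2.898400
d₂ = d₁ − σ√T = 2.898400 − 0.274760 = 2.623640
N(d₁) = 0.998125,  N(d₂) = 0.995650,  e^(−rT) = 0.720911
E₀ = V₀·N(d₁) − D·e^(−rT)·N(d₂)
   = 348.8620·0.998125 − 226.6254·0.720911·0.995650 = 185.541675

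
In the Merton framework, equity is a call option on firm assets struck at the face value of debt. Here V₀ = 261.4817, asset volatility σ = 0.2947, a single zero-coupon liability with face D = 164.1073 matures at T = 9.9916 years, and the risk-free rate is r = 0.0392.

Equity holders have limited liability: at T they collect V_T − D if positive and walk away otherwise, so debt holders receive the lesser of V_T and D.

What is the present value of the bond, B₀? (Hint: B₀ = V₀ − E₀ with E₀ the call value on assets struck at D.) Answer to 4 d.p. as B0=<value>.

d₁ = [ln(V₀/D) + (r + σ²/2)T] / (σ√T)
   = [ln(261.4817/164.1073) + (0.0392 + 0.5·0.2947²)·9.9916] / (0.2947·√9.9916)
   = [0.465844 + 0.825546] / 0.931532 = 1.386308
d₂ = d₁ − σ√T = 1.386308 − 0.931532 = 0.454777
N(d₁) = 0.917174,  N(d₂) = 0.675365,  e^(−rT) = 0.675927
E₀ = V₀·N(d₁) − D·e^(−rT)·N(d₂)
   = 261.4817·0.917174 − 164.1073·0.675927·0.675365 = 164.909591
B₀ = V₀ − E₀ = 261.4817 − 164.909591 = 96.572109

B0=96.5721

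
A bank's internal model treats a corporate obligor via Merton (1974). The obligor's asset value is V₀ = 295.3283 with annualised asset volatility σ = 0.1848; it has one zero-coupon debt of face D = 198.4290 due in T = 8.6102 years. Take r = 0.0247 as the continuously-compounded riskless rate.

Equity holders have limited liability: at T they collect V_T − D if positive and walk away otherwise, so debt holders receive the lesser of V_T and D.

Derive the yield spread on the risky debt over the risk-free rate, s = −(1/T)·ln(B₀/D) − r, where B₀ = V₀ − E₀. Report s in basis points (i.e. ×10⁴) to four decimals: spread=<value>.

spread=55.7200

d₁ = [ln(V₀/D) + (r + σ²/2)T] / (σ√T)
   = [ln(295.3283/198.4290) + (0.0247 + 0.5·0.1848²)·8.6102] / (0.1848·√8.6102)
   = [0.397656 + 0.359696] / 0.542261 = 1.396655
d₂ = d₁ − σ√T = 1.396655 − 0.542261 = 0.854394
N(d₁) = 0.918741,  N(d₂) = 0.803557,  e^(−rT) = 0.808421
E₀ = V₀·N(d₁) − D·e^(−rT)·N(d₂)
   = 295.3283·0.918741 − 198.4290·0.808421·0.803557 = 142.428406
B₀ = V₀ − E₀ = 295.3283 − 142.428406 = 152.899894
spread = −(1/T)·ln(B₀/D) − r = −(1/8.6102)·ln(152.899894/198.4290) − 0.0247 = 0.00557200
in basis points: 0.00557200 × 10⁴ = 55.7200 bp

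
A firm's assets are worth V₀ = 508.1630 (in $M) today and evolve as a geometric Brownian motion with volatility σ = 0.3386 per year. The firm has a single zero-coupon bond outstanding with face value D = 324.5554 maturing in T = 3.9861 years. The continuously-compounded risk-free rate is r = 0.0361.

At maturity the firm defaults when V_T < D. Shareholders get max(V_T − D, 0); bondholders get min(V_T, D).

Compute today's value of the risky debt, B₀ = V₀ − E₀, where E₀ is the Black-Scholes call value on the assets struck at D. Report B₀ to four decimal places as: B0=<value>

B0=255.1663

d₁ = [ln(V₀/D) + (r + σ²/2)T] / (σ√T)
   = [ln(508.1630/324.5554) + (0.0361 + 0.5·0.3386²)·3.9861] / (0.3386·√3.9861)
   = [0.448346 + 0.372401] / 0.676022 = 1.214083
d₂ = d₁ − σ√T = 1.214083 − 0.676022 = 0.538061
N(d₁) = 0.887642,  N(d₂) = 0.704732,  e^(−rT) = 0.865976
E₀ = V₀·N(d₁) − D·e^(−rT)·N(d₂)
   = 508.1630·0.887642 − 324.5554·0.865976·0.704732 = 252.996729
B₀ = V₀ − E₀ = 508.1630 − 252.996729 = 255.166271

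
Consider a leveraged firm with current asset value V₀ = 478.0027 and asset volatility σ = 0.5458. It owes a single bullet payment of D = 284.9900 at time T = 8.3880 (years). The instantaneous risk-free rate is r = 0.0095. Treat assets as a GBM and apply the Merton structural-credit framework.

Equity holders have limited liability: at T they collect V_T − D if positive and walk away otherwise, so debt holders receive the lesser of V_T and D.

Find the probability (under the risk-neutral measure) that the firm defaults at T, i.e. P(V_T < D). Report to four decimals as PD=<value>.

PD=0.6601

d₁ = [ln(V₀/D) + (r + σ²/2)T] / (σ√T)
   = [ln(478.0027/284.9900) + (0.0095 + 0.5·0.5458²)·8.3880] / (0.5458·√8.3880)
   = [0.517162 + 1.329069] / 1.580748 = 1.167947
d₂ = d₁ − σ√T = 1.167947 − 1.580748 = -0.412801
risk-neutral PD = N(−d₂) = N(0.412801) = 0.660124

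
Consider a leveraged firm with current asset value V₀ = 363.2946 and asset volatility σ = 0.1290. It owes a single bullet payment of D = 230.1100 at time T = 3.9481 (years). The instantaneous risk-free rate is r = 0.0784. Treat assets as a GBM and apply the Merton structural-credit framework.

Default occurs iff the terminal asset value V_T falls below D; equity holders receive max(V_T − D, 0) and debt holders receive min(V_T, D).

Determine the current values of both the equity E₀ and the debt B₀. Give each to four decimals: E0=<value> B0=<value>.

d₁ = [ln(V₀/D) + (r + σ²/2)T] / (σ√T)
   = [ln(363.2946/230.1100) + (0.0784 + 0.5·0.1290²)·3.9481] / (0.1290·√3.9481)
   = [0.456657 + 0.342381] / 0.256321 = 3.117336
d₂ = d₁ − σ√T = 3.117336 − 0.256321 = 2.861015
N(d₁) = 0.999088,  N(d₂) = 0.997889,  e^(−rT) = 0.733791
E₀ = V₀·N(d₁) − D·e^(−rT)·N(d₂)
   = 363.2946·0.999088 − 230.1100·0.733791·0.997889 = 194.466981
B₀ = V₀ − E₀ = 363.2946 − 194.466981 = 168.827619

E0=194.4670 B0=168.8276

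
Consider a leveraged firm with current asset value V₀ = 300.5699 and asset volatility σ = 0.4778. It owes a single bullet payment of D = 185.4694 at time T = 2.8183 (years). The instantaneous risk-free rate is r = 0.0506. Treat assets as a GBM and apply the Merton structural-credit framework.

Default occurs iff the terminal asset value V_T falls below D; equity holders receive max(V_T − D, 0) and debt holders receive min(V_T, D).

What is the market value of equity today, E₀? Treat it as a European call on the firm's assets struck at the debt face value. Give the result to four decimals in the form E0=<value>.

d₁ = [ln(V₀/D) + (r + σ²/2)T] / (σ√T)
   = [ln(300.5699/185.4694) + (0.0506 + 0.5·0.4778²)·2.8183] / (0.4778·√2.8183)
   = [0.482790 + 0.464305] / 0.802121 = 1.180739
d₂ = d₁ − σ√T = 1.180739 − 0.802121 = 0.378618
N(d₁) = 0.881147,  N(d₂) = 0.647514,  e^(−rT) = 0.867096
E₀ = V₀·N(d₁) − D·e^(−rT)·N(d₂)
   = 300.5699·0.881147 − 185.4694·0.867096·0.647514 = 160.713137

E0=160.7131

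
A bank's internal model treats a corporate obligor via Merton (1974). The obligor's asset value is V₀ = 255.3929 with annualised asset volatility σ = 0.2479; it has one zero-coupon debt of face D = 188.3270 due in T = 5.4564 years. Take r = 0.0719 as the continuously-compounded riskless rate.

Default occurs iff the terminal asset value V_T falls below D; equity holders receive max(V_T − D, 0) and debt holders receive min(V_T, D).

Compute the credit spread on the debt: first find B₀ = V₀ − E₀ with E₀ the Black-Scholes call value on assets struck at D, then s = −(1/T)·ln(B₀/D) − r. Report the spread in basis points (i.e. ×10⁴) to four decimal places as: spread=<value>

spread=83.2814

d₁ = [ln(V₀/D) + (r + σ²/2)T] / (σ√T)
   = [ln(255.3929/188.3270) + (0.0719 + 0.5·0.2479²)·5.4564] / (0.2479·√5.4564)
   = [0.304623 + 0.559975] / 0.579068 = 1.493086
d₂ = d₁ − σ√T = 1.493086 − 0.579068 = 0.914018
N(d₁) = 0.932293,  N(d₂) = 0.819646,  e^(−rT) = 0.675491
E₀ = V₀·N(d₁) − D·e^(−rT)·N(d₂)
   = 255.3929·0.932293 − 188.3270·0.675491·0.819646 = 133.831075
B₀ = V₀ − E₀ = 255.3929 − 133.831075 = 121.561825
spread = −(1/T)·ln(B₀/D) − r = −(1/5.4564)·ln(121.561825/188.3270) − 0.0719 = 0.00832814
in basis points: 0.00832814 × 10⁴ = 83.2814 bp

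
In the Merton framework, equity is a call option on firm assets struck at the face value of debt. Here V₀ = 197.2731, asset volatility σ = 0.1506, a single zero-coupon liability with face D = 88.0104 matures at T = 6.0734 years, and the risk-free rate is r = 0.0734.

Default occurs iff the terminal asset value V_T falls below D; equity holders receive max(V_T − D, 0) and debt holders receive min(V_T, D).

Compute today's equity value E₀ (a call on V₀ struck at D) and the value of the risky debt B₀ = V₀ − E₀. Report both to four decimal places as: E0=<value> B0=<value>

d₁ = [ln(V₀/D) + (r + σ²/2)T] / (σ√T)
   = [ln(197.2731/88.0104) + (0.0734 + 0.5·0.1506²)·6.0734] / (0.1506·√6.0734)
   = [0.807134 + 0.514661] / 0.371143 = 3.561420
d₂ = d₁ − σ√T = 3.561420 − 0.371143 = 3.190278
N(d₁) = 0.999816,  N(d₂) = 0.999289,  e^(−rT) = 0.640320
E₀ = V₀·N(d₁) − D·e^(−rT)·N(d₂)
   = 197.2731·0.999816 − 88.0104·0.640320·0.999289 = 140.921967
B₀ = V₀ − E₀ = 197.2731 − 140.921967 = 56.351133

E0=140.9220 B0=56.3511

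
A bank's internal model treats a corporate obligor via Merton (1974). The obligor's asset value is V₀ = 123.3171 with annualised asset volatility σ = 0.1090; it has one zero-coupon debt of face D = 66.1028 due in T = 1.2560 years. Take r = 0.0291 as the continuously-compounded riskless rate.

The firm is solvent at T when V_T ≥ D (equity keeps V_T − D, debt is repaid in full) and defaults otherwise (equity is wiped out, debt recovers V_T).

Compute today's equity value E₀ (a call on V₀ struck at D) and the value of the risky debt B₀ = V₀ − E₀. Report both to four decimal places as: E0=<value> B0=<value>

E0=59.5867 B0=63.7304

d₁ = [ln(V₀/D) + (r + σ²/2)T] / (σ√T)
   = [ln(123.3171/66.1028) + (0.0291 + 0.5·0.1090²)·1.2560] / (0.1090·√1.2560)
   = [0.623548 + 0.044011] / 0.122158 = 5.464724
d₂ = d₁ − σ√T = 5.464724 − 0.122158 = 5.342566
N(d₁) = 1.000000,  N(d₂) = 1.000000,  e^(−rT) = 0.964110
E₀ = V₀·N(d₁) − D·e^(−rT)·N(d₂)
   = 123.3171·1.000000 − 66.1028·0.964110·1.000000 = 59.586712
B₀ = V₀ − E₀ = 123.3171 − 59.586712 = 63.730388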